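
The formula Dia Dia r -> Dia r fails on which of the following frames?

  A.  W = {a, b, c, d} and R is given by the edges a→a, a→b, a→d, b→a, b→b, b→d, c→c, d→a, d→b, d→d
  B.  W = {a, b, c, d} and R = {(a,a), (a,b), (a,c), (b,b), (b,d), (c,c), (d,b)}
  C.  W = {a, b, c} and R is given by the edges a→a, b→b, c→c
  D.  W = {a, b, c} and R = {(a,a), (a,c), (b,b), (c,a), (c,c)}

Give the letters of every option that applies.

B

The schema Dia Dia r -> Dia r is the dual of axiom 4; it is valid on a frame iff R is transitive.
(A) R is transitive (R is closed under composition), so the schema is valid here.
(B) R is not transitive (a R b and b R d but not a R d), so the schema fails here.
(C) R is transitive (R is closed under composition), so the schema is valid here.
(D) R is transitive (R is closed under composition), so the schema is valid here.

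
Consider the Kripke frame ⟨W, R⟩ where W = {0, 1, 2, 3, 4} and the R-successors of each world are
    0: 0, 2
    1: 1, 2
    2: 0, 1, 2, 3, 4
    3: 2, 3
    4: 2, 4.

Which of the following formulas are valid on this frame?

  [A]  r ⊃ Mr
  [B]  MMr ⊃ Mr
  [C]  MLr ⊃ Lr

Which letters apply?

A

R is reflexive: each world relates to itself.
R is not transitive: 0 R 2 and 2 R 1 but not 0 R 1.
R is not euclidean: 2 R 0 and 2 R 1 but not 0 R 1.
(A) r ⊃ Mr is the dual of axiom T, which corresponds to reflexivity. R is reflexive — valid.
(B) MMr ⊃ Mr is the dual of axiom 4, which corresponds to transitivity. R is not transitive — not valid.
(C) MLr ⊃ Lr (the dual of axiom 5) characterises the euclidean frames. R is not euclidean — not valid.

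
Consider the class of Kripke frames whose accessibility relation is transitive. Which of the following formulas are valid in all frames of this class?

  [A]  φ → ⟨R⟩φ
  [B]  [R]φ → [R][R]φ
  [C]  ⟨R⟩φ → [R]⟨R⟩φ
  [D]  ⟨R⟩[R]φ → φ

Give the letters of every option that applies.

(A) φ → ⟨R⟩φ is the dual of axiom T, which corresponds to reflexivity. Such an R need not be reflexive — not valid.
(B) [R]φ → [R][R]φ is axiom 4, which corresponds to transitivity. Every such R is transitive — valid.
(C) ⟨R⟩φ → [R]⟨R⟩φ (axiom 5) characterises the euclidean frames. Such an R need not be euclidean — not valid.
(D) ⟨R⟩[R]φ → φ is the dual of axiom B, which corresponds to symmetry. Such an R need not be symmetric — not valid.

B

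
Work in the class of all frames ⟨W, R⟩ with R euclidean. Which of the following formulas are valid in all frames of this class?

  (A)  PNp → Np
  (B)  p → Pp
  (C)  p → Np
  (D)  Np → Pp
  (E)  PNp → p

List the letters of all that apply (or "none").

(A) the dual of axiom 5: valid iff R is euclidean. Every such R is euclidean — valid.
(B) p → Pp is the dual of axiom T, which corresponds to reflexivity. Such an R need not be reflexive — not valid.
(C) p → Np is valid only on frames where every R-edge is a self-loop. Such an R need not be a subset of the identity — not valid.
(D) Np → Pp is axiom D; it is valid on a frame exactly when R is serial. Such an R need not be serial, so not valid.
(E) PNp → p (the dual of axiom B) characterises the symmetric frames. Such an R need not be symmetric — not valid.

A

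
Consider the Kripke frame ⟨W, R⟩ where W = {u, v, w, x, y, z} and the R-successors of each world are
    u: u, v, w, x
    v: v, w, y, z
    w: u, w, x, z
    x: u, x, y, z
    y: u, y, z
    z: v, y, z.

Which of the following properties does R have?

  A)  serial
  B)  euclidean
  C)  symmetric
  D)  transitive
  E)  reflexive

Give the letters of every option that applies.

A, E

(A) serial: every world has an R-successor.
(B) not euclidean: u R v and u R u but not v R u.
(C) not symmetric: u R v but not v R u.
(D) not transitive: u R v and v R y but not u R y.
(E) reflexive: each world relates to itself.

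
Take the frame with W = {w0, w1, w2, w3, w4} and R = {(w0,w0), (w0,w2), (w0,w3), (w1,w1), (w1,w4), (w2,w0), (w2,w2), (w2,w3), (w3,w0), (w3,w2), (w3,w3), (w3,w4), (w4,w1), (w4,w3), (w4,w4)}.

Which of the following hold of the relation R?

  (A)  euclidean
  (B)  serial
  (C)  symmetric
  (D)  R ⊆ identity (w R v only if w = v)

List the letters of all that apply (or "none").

B, C

(A) not euclidean: w3 R w0 and w3 R w4 but not w0 R w4.
(B) serial: every world has an R-successor.
(C) symmetric: every R-edge is matched by its reverse.
(D) not ⊆ identity: w0 R w2 with w0 ≠ w2.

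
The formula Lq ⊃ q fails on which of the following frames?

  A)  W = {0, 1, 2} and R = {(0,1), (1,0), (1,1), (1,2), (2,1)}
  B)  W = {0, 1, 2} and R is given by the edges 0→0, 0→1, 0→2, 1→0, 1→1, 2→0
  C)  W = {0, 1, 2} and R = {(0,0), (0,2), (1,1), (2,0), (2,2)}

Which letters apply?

The schema Lq ⊃ q is axiom T; it is valid on a frame iff R is reflexive.
(A) R is not reflexive (not 0 R 0), so the schema fails here.
(B) R is not reflexive (not 2 R 2), so the schema fails here.
(C) R is reflexive (each world relates to itself), so the schema is valid here.

A, B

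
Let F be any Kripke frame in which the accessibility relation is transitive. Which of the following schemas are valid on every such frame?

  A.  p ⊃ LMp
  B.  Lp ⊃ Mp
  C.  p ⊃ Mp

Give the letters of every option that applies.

none

(A) p ⊃ LMp (axiom B) characterises the symmetric frames. Such an R need not be symmetric — not valid.
(B) Lp ⊃ Mp is axiom D; it is valid on a frame exactly when R is serial. Such an R need not be serial, so not valid.
(C) p ⊃ Mp is the dual of axiom T, which corresponds to reflexivity. Such an R need not be reflexive — not valid.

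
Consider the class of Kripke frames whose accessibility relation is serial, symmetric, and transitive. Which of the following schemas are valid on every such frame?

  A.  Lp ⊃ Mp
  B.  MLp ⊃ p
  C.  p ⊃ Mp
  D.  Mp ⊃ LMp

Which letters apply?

A, B, C, D

A serial symmetric transitive relation is reflexive (take any v with uRv; symmetry gives vRu and transitivity gives uRu), hence an equivalence relation.
(A) Lp ⊃ Mp (axiom D) characterises the serial frames. Every such R is serial — valid.
(B) MLp ⊃ p (the dual of axiom B) characterises the symmetric frames. Every such R is symmetric — valid.
(C) p ⊃ Mp is the dual of axiom T, which corresponds to reflexivity. Every such R is reflexive — valid.
(D) axiom 5: valid iff R is euclidean. Every such R is euclidean — valid.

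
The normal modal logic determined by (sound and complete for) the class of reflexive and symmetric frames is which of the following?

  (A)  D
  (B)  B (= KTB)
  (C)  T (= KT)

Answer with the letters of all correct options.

(A) D is determined by the class of serial frames.
(B) B (= KTB) is determined by exactly this class.
(C) T (= KT) is determined by the class of reflexive frames.

B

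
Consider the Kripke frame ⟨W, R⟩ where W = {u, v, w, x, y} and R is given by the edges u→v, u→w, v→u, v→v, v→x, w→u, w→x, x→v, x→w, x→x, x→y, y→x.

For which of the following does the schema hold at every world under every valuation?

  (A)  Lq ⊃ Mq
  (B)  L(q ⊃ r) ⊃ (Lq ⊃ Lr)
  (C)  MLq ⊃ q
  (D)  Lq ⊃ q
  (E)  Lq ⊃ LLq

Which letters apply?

R is not reflexive: not u R u.
R is symmetric: every R-edge is matched by its reverse.
R is not transitive: u R v and v R u but not u R u.
R is serial: every world has an R-successor.
(A) Lq ⊃ Mq is axiom D; it is valid on a frame exactly when R is serial. R is serial, so valid.
(B) L(q ⊃ r) ⊃ (Lq ⊃ Lr) is axiom K, valid on every Kripke frame — valid.
(C) MLq ⊃ q is the dual of axiom B; it is valid on a frame exactly when R is symmetric. R is symmetric, so valid.
(D) axiom T: valid iff R is reflexive. R is not reflexive — not valid.
(E) axiom 4: valid iff R is transitive. R is not transitive — not valid.

A, B, C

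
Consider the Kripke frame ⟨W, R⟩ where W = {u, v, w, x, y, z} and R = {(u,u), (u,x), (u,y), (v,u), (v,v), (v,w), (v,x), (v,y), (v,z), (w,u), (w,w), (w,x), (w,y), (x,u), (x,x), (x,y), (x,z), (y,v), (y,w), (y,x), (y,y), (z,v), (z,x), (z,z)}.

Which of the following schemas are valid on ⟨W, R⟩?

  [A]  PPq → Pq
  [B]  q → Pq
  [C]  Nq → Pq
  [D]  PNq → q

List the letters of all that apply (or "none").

B, C

R is reflexive: each world relates to itself.
R is not symmetric: u R y but not y R u.
R is not transitive: u R x and x R z but not u R z.
R is serial: every world has an R-successor.
(A) PPq → Pq is the dual of axiom 4; it is valid on a frame exactly when R is transitive. R is not transitive, so not valid.
(B) q → Pq (the dual of axiom T) characterises the reflexive frames. R is reflexive — valid.
(C) axiom D: valid iff R is serial. R is serial — valid.
(D) PNq → q is the dual of axiom B; it is valid on a frame exactly when R is symmetric. R is not symmetric, so not valid.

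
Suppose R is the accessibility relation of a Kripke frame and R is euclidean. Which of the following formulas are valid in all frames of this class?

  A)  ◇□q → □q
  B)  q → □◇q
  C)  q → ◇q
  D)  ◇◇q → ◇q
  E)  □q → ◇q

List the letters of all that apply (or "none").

A

(A) ◇□q → □q (the dual of axiom 5) characterises the euclidean frames. Every such R is euclidean — valid.
(B) q → □◇q is axiom B, which corresponds to symmetry. Such an R need not be symmetric — not valid.
(C) q → ◇q is the dual of axiom T, which corresponds to reflexivity. Such an R need not be reflexive — not valid.
(D) ◇◇q → ◇q is the dual of axiom 4, which corresponds to transitivity. Such an R need not be transitive — not valid.
(E) axiom D: valid iff R is serial. Such an R need not be serial — not valid.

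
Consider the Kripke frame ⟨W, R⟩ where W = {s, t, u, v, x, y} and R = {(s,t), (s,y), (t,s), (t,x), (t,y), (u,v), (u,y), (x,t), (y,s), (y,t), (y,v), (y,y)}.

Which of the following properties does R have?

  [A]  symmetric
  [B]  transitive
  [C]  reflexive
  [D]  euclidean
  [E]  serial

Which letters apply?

none

(A) not symmetric: u R v but not v R u.
(B) not transitive: s R t and t R s but not s R s.
(C) not reflexive: not s R s.
(D) not euclidean: t R s and t R x but not s R x.
(E) not serial: v has no R-successor.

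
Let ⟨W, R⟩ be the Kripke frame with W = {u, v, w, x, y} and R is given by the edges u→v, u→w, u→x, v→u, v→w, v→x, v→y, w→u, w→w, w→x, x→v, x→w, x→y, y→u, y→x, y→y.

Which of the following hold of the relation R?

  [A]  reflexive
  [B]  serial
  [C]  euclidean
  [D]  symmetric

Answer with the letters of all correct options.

B

(A) not reflexive: not u R u.
(B) serial: every world has an R-successor.
(C) not euclidean: u R w and u R v but not w R v.
(D) not symmetric: u R x but not x R u.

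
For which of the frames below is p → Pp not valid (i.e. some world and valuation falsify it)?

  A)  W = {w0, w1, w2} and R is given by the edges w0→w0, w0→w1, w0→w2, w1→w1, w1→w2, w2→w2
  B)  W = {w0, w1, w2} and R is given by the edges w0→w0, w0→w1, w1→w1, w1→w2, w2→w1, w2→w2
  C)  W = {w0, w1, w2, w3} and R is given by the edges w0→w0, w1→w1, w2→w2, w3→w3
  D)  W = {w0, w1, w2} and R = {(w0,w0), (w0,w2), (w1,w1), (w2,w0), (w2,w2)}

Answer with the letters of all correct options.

none

The schema p → Pp is the dual of axiom T; it is valid on a frame iff R is reflexive.
(A) R is reflexive (each world relates to itself), so the schema is valid here.
(B) R is reflexive (each world relates to itself), so the schema is valid here.
(C) R is reflexive (each world relates to itself), so the schema is valid here.
(D) R is reflexive (each world relates to itself), so the schema is valid here.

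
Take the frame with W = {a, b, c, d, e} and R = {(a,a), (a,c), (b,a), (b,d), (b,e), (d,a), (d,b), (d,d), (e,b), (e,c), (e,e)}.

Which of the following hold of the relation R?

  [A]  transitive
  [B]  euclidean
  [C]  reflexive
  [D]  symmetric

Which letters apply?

none

(A) not transitive: b R a and a R c but not b R c.
(B) not euclidean: a R c and a R a but not c R a.
(C) not reflexive: not b R b.
(D) not symmetric: a R c but not c R a.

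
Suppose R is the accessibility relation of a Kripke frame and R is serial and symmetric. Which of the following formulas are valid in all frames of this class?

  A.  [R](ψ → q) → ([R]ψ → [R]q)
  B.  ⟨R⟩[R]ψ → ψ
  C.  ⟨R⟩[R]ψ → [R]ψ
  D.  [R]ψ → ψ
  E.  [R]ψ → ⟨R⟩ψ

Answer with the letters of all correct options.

A, B, E

(A) [R](ψ → q) → ([R]ψ → [R]q) is the K axiom; it holds on all frames — valid.
(B) ⟨R⟩[R]ψ → ψ is the dual of axiom B; it is valid on a frame exactly when R is symmetric. Every such R is symmetric, so valid.
(C) ⟨R⟩[R]ψ → [R]ψ (the dual of axiom 5) characterises the euclidean frames. Such an R need not be euclidean — not valid.
(D) [R]ψ → ψ is axiom T; it is valid on a frame exactly when R is reflexive. Such an R need not be reflexive, so not valid.
(E) [R]ψ → ⟨R⟩ψ is axiom D; it is valid on a frame exactly when R is serial. Every such R is serial, so valid.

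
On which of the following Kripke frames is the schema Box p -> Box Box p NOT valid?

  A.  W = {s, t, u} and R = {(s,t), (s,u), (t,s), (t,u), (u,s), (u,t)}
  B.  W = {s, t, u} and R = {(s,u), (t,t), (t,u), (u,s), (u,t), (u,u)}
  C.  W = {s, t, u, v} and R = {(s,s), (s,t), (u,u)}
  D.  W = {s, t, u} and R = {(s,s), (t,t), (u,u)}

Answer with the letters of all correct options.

A, B

The schema Box p -> Box Box p is axiom 4; it is valid on a frame iff R is transitive.
(A) R is not transitive (s R t and t R s but not s R s), so the schema fails here.
(B) R is not transitive (s R u and u R s but not s R s), so the schema fails here.
(C) R is transitive (R is closed under composition), so the schema is valid here.
(D) R is transitive (R is closed under composition), so the schema is valid here.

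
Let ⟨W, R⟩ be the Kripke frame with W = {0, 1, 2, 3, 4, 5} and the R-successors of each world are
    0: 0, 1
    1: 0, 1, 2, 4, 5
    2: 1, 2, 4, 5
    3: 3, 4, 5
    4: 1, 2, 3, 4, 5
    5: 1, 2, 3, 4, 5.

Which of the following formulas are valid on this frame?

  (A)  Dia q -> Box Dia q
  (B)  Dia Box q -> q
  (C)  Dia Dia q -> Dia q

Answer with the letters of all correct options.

B

R is symmetric: every R-edge is matched by its reverse.
R is not transitive: 0 R 1 and 1 R 2 but not 0 R 2.
R is not euclidean: 1 R 0 and 1 R 2 but not 0 R 2.
(A) axiom 5: valid iff R is euclidean. R is not euclidean — not valid.
(B) Dia Box q -> q is the dual of axiom B; it is valid on a frame exactly when R is symmetric. R is symmetric, so valid.
(C) the dual of axiom 4: valid iff R is transitive. R is not transitive — not valid.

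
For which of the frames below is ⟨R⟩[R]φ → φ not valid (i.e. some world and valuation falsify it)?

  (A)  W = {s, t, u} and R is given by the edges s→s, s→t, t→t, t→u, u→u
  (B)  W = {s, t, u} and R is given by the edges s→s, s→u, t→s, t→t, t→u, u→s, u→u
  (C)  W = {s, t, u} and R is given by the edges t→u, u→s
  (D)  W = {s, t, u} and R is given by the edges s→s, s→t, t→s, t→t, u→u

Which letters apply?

The schema ⟨R⟩[R]φ → φ is the dual of axiom B; it is valid on a frame iff R is symmetric.
(A) R is not symmetric (s R t but not t R s), so the schema fails here.
(B) R is not symmetric (t R s but not s R t), so the schema fails here.
(C) R is not symmetric (t R u but not u R t), so the schema fails here.
(D) R is symmetric (every R-edge is matched by its reverse), so the schema is valid here.

A, B, C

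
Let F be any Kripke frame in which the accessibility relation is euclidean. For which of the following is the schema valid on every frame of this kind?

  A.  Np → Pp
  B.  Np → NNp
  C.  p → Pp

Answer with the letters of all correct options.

(A) axiom D: valid iff R is serial. Such an R need not be serial — not valid.
(B) Np → NNp (axiom 4) characterises the transitive frames. Such an R need not be transitive — not valid.
(C) p → Pp (the dual of axiom T) characterises the reflexive frames. Such an R need not be reflexive — not valid.

none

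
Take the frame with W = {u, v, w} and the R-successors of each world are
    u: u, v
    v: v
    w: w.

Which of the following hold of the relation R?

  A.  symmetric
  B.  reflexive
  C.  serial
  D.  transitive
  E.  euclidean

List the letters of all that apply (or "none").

(A) not symmetric: u R v but not v R u.
(B) reflexive: each world relates to itself.
(C) serial: every world has an R-successor.
(D) transitive: R is closed under composition.
(E) not euclidean: u R v and u R u but not v R u.

B, C, D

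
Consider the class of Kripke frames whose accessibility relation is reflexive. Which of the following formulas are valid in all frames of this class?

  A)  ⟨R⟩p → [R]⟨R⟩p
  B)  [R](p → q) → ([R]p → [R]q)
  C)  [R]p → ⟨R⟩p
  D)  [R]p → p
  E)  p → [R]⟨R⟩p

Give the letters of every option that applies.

A reflexive relation is serial.
(A) ⟨R⟩p → [R]⟨R⟩p (axiom 5) characterises the euclidean frames. Such an R need not be euclidean — not valid.
(B) this is just K, valid on every normal frame.
(C) [R]p → ⟨R⟩p is axiom D, which corresponds to seriality. Every such R is serial — valid.
(D) [R]p → p (axiom T) characterises the reflexive frames. Every such R is reflexive — valid.
(E) p → [R]⟨R⟩p (axiom B) characterises the symmetric frames. Such an R need not be symmetric — not valid.

B, C, D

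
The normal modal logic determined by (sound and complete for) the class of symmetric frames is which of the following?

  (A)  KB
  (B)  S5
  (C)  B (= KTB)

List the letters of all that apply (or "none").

A

(A) KB is determined by exactly this class.
(B) S5 is determined by the class of reflexive, symmetric, and transitive frames.
(C) B (= KTB) is determined by the class of reflexive and symmetric frames.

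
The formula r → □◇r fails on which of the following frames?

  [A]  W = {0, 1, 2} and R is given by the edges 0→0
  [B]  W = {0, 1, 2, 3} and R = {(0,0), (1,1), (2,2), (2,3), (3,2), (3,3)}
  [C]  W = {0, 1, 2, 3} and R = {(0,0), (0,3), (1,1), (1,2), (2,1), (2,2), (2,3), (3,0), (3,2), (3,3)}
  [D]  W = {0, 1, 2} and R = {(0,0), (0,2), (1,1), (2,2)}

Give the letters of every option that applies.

D

The schema r → □◇r is axiom B; it is valid on a frame iff R is symmetric.
(A) R is symmetric (every R-edge is matched by its reverse), so the schema is valid here.
(B) R is symmetric (every R-edge is matched by its reverse), so the schema is valid here.
(C) R is symmetric (every R-edge is matched by its reverse), so the schema is valid here.
(D) R is not symmetric (0 R 2 but not 2 R 0), so the schema fails here.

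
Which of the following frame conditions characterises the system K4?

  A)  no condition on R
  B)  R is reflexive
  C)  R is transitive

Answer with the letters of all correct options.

C

(A) this class determines K, not K4.
(B) this class determines T (= KT), not K4.
(C) K4 is sound and complete for exactly this class.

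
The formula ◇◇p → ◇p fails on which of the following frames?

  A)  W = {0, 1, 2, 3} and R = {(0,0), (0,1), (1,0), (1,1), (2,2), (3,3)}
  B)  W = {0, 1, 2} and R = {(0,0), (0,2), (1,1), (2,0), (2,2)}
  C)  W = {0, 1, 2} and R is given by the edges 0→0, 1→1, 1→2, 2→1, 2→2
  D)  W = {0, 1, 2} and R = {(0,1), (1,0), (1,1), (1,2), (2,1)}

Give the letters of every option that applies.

The schema ◇◇p → ◇p is the dual of axiom 4; it is valid on a frame iff R is transitive.
(A) R is transitive (R is closed under composition), so the schema is valid here.
(B) R is transitive (R is closed under composition), so the schema is valid here.
(C) R is transitive (R is closed under composition), so the schema is valid here.
(D) R is not transitive (0 R 1 and 1 R 0 but not 0 R 0), so the schema fails here.

D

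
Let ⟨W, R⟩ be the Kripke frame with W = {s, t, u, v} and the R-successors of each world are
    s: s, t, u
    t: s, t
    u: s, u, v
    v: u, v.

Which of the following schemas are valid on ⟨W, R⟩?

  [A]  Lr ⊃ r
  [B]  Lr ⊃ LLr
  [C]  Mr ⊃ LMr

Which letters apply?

R is reflexive: each world relates to itself.
R is not transitive: s R u and u R v but not s R v.
R is not euclidean: s R t and s R u but not t R u.
(A) Lr ⊃ r is axiom T, which corresponds to reflexivity. R is reflexive — valid.
(B) axiom 4: valid iff R is transitive. R is not transitive — not valid.
(C) Mr ⊃ LMr is axiom 5; it is valid on a frame exactly when R is euclidean. R is not euclidean, so not valid.

A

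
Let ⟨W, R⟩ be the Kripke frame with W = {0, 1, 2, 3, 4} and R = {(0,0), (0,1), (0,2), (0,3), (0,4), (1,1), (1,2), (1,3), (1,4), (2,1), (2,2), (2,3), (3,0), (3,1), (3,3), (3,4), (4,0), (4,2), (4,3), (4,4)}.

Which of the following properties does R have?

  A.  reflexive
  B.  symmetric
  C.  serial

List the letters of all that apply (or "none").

A, C

(A) reflexive: each world relates to itself.
(B) not symmetric: 0 R 1 but not 1 R 0.
(C) serial: every world has an R-successor.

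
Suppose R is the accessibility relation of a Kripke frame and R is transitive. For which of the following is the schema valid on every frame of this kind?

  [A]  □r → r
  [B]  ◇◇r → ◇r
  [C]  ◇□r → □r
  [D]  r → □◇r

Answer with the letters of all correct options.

(A) □r → r (axiom T) characterises the reflexive frames. Such an R need not be reflexive — not valid.
(B) ◇◇r → ◇r (the dual of axiom 4) characterises the transitive frames. Every such R is transitive — valid.
(C) the dual of axiom 5: valid iff R is euclidean. Such an R need not be euclidean — not valid.
(D) r → □◇r is axiom B, which corresponds to symmetry. Such an R need not be symmetric — not valid.

B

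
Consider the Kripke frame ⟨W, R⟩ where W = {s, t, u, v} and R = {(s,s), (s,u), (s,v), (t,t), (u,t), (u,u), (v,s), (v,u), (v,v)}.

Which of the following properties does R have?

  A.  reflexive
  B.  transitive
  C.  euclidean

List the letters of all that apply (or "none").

(A) reflexive: each world relates to itself.
(B) not transitive: s R u and u R t but not s R t.
(C) not euclidean: s R u and s R s but not u R s.

A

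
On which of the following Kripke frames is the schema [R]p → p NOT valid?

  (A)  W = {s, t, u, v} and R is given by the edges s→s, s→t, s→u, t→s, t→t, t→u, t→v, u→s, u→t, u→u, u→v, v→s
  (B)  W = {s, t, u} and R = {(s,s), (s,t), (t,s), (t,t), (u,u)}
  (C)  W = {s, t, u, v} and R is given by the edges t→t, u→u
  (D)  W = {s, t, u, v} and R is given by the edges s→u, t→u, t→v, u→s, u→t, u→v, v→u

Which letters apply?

A, C, D

The schema [R]p → p is axiom T; it is valid on a frame iff R is reflexive.
(A) R is not reflexive (not v R v), so the schema fails here.
(B) R is reflexive (each world relates to itself), so the schema is valid here.
(C) R is not reflexive (not s R s), so the schema fails here.
(D) R is not reflexive (not s R s), so the schema fails here.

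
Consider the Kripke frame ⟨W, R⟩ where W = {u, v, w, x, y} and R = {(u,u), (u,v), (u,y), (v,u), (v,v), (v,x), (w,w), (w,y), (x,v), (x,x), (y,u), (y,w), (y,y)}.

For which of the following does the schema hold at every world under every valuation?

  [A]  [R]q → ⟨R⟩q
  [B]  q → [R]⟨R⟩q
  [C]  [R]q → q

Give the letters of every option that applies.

A, B, C

R is reflexive: each world relates to itself.
R is symmetric: every R-edge is matched by its reverse.
R is serial: every world has an R-successor.
(A) [R]q → ⟨R⟩q is axiom D; it is valid on a frame exactly when R is serial. R is serial, so valid.
(B) q → [R]⟨R⟩q is axiom B; it is valid on a frame exactly when R is symmetric. R is symmetric, so valid.
(C) axiom T: valid iff R is reflexive. R is reflexive — valid.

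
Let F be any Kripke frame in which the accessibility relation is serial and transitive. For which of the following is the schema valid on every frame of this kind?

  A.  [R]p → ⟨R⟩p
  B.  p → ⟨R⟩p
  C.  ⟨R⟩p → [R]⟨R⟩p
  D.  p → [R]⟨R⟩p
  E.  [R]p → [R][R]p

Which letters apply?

(A) [R]p → ⟨R⟩p (axiom D) characterises the serial frames. Every such R is serial — valid.
(B) the dual of axiom T: valid iff R is reflexive. Such an R need not be reflexive — not valid.
(C) ⟨R⟩p → [R]⟨R⟩p (axiom 5) characterises the euclidean frames. Such an R need not be euclidean — not valid.
(D) axiom B: valid iff R is symmetric. Such an R need not be symmetric — not valid.
(E) [R]p → [R][R]p is axiom 4, which corresponds to transitivity. Every such R is transitive — valid.

A, E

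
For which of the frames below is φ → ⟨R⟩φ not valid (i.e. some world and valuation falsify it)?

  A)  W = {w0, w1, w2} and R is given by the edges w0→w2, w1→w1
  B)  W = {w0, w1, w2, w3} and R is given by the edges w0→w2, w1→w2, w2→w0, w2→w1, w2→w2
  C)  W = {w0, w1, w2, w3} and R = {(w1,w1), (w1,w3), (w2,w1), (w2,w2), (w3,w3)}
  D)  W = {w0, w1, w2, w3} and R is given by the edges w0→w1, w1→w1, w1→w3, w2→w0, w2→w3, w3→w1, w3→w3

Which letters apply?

The schema φ → ⟨R⟩φ is the dual of axiom T; it is valid on a frame iff R is reflexive.
(A) R is not reflexive (not w0 R w0), so the schema fails here.
(B) R is not reflexive (not w0 R w0), so the schema fails here.
(C) R is not reflexive (not w0 R w0), so the schema fails here.
(D) R is not reflexive (not w0 R w0), so the schema fails here.

A, B, C, D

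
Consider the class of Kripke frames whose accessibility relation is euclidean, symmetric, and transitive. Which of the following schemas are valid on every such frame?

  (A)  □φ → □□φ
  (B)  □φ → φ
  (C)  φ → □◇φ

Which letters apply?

(A) □φ → □□φ is axiom 4; it is valid on a frame exactly when R is transitive. Every such R is transitive, so valid.
(B) axiom T: valid iff R is reflexive. Such an R need not be reflexive — not valid.
(C) axiom B: valid iff R is symmetric. Every such R is symmetric — valid.

A, C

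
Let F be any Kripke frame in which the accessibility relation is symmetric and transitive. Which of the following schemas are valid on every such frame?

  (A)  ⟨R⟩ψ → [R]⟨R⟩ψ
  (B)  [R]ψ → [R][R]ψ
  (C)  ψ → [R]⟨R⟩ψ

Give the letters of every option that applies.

A symmetric transitive relation is euclidean (uRv and uRw give vRu by symmetry, then vRw by transitivity).
(A) ⟨R⟩ψ → [R]⟨R⟩ψ is axiom 5; it is valid on a frame exactly when R is euclidean. Every such R is euclidean, so valid.
(B) [R]ψ → [R][R]ψ is axiom 4, which corresponds to transitivity. Every such R is transitive — valid.
(C) ψ → [R]⟨R⟩ψ (axiom B) characterises the symmetric frames. Every such R is symmetric — valid.

A, B, C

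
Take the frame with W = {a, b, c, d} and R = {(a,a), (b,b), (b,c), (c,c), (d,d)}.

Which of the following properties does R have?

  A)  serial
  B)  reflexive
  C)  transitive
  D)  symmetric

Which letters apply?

A, B, C

(A) serial: every world has an R-successor.
(B) reflexive: each world relates to itself.
(C) transitive: R is closed under composition.
(D) not symmetric: b R c but not c R b.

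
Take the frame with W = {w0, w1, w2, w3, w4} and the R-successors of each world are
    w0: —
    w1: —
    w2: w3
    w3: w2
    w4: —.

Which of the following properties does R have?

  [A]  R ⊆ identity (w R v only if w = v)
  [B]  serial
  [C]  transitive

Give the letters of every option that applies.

none

(A) not ⊆ identity: w2 R w3 with w2 ≠ w3.
(B) not serial: w0 has no R-successor.
(C) not transitive: w2 R w3 and w3 R w2 but not w2 R w2.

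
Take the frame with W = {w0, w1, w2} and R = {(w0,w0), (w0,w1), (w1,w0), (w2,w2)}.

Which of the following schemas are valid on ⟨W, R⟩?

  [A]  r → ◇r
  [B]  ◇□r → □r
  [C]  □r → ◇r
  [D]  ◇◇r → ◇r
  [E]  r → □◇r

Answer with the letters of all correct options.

R is not reflexive: not w1 R w1.
R is symmetric: every R-edge is matched by its reverse.
R is not transitive: w1 R w0 and w0 R w1 but not w1 R w1.
R is not euclidean: w0 R w1 and w0 R w1 but not w1 R w1.
R is serial: every world has an R-successor.
(A) r → ◇r is the dual of axiom T; it is valid on a frame exactly when R is reflexive. R is not reflexive, so not valid.
(B) ◇□r → □r is the dual of axiom 5; it is valid on a frame exactly when R is euclidean. R is not euclidean, so not valid.
(C) □r → ◇r is axiom D; it is valid on a frame exactly when R is serial. R is serial, so valid.
(D) the dual of axiom 4: valid iff R is transitive. R is not transitive — not valid.
(E) r → □◇r (axiom B) characterises the symmetric frames. R is symmetric — valid.

C, E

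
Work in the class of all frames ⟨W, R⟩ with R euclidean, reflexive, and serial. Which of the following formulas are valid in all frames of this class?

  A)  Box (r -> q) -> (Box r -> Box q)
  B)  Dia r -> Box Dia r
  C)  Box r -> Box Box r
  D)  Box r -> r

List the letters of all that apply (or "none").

A, B, C, D

A relation that is euclidean, reflexive, and serial is also symmetric and transitive.
(A) this is just K, valid on every normal frame.
(B) Dia r -> Box Dia r is axiom 5; it is valid on a frame exactly when R is euclidean. Every such R is euclidean, so valid.
(C) Box r -> Box Box r is axiom 4, which corresponds to transitivity. Every such R is transitive — valid.
(D) Box r -> r is axiom T; it is valid on a frame exactly when R is reflexive. Every such R is reflexive, so valid.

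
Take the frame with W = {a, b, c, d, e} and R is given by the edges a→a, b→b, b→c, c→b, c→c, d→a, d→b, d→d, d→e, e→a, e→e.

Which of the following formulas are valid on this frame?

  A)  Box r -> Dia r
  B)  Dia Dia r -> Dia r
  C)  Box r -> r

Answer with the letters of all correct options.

A, C

R is reflexive: each world relates to itself.
R is not transitive: d R b and b R c but not d R c.
R is serial: every world has an R-successor.
(A) axiom D: valid iff R is serial. R is serial — valid.
(B) Dia Dia r -> Dia r is the dual of axiom 4; it is valid on a frame exactly when R is transitive. R is not transitive, so not valid.
(C) axiom T: valid iff R is reflexive. R is reflexive — valid.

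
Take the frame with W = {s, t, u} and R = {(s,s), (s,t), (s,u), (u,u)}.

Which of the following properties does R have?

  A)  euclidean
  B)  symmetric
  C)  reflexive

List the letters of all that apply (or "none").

(A) not euclidean: s R t and s R s but not t R s.
(B) not symmetric: s R t but not t R s.
(C) not reflexive: not t R t.

none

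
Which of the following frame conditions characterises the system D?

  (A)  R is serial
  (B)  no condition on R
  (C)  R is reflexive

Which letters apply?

(A) D is sound and complete for exactly this class.
(B) this class determines K, not D.
(C) this class determines T (= KT), not D.

A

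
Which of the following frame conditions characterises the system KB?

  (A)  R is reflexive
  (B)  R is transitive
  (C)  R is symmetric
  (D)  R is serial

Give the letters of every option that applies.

C

(A) this class determines T (= KT), not KB.
(B) this class determines K4, not KB.
(C) KB is sound and complete for exactly this class.
(D) this class determines D, not KB.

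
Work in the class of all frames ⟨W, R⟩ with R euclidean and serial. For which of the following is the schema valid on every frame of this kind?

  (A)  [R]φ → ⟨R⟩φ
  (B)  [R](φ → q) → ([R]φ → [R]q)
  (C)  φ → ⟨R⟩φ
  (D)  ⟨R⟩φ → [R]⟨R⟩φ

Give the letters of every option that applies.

A, B, D

(A) axiom D: valid iff R is serial. Every such R is serial — valid.
(B) [R](φ → q) → ([R]φ → [R]q) is the K axiom; it holds on all frames — valid.
(C) the dual of axiom T: valid iff R is reflexive. Such an R need not be reflexive — not valid.
(D) axiom 5: valid iff R is euclidean. Every such R is euclidean — valid.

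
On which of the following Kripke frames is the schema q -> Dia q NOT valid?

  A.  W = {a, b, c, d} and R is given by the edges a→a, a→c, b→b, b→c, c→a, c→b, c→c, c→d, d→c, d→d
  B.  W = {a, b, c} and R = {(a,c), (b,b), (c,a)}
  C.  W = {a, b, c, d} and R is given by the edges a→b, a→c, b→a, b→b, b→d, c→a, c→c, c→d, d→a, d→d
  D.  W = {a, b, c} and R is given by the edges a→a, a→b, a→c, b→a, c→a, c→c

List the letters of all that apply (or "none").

B, C, D

The schema q -> Dia q is the dual of axiom T; it is valid on a frame iff R is reflexive.
(A) R is reflexive (each world relates to itself), so the schema is valid here.
(B) R is not reflexive (not a R a), so the schema fails here.
(C) R is not reflexive (not a R a), so the schema fails here.
(D) R is not reflexive (not b R b), so the schema fails here.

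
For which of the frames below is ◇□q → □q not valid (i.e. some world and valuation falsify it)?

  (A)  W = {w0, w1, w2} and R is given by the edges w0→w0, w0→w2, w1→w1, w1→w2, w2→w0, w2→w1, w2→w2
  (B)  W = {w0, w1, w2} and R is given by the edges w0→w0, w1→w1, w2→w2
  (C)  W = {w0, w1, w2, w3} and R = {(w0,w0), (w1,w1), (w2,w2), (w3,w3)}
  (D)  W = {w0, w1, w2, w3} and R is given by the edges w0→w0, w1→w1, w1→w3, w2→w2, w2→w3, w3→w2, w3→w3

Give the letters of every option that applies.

A, D

The schema ◇□q → □q is the dual of axiom 5; it is valid on a frame iff R is euclidean.
(A) R is not euclidean (w2 R w0 and w2 R w1 but not w0 R w1), so the schema fails here.
(B) R is euclidean (any two R-successors of the same world are R-related), so the schema is valid here.
(C) R is euclidean (any two R-successors of the same world are R-related), so the schema is valid here.
(D) R is not euclidean (w1 R w3 and w1 R w1 but not w3 R w1), so the schema fails here.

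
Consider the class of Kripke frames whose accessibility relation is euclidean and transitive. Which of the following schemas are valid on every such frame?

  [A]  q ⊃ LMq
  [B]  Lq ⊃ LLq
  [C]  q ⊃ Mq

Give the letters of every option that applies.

(A) q ⊃ LMq is axiom B; it is valid on a frame exactly when R is symmetric. Such an R need not be symmetric, so not valid.
(B) Lq ⊃ LLq (axiom 4) characterises the transitive frames. Every such R is transitive — valid.
(C) q ⊃ Mq (the dual of axiom T) characterises the reflexive frames. Such an R need not be reflexive — not valid.

B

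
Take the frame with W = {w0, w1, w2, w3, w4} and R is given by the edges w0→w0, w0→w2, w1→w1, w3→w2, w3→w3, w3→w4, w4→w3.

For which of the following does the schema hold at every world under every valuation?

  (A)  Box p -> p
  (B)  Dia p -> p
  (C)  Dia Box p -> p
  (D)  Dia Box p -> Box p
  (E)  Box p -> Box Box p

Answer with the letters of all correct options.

none

R is not reflexive: not w2 R w2.
R is not symmetric: w0 R w2 but not w2 R w0.
R is not transitive: w4 R w3 and w3 R w2 but not w4 R w2.
R is not euclidean: w0 R w2 and w0 R w0 but not w2 R w0.
R is not a subset of the identity: w0 R w2 with w0 ≠ w2.
(A) Box p -> p is axiom T, which corresponds to reflexivity. R is not reflexive — not valid.
(B) Dia p -> p is the converse of T; it holds exactly when R ⊆ identity. Here R ⊄ identity — not valid.
(C) the dual of axiom B: valid iff R is symmetric. R is not symmetric — not valid.
(D) Dia Box p -> Box p (the dual of axiom 5) characterises the euclidean frames. R is not euclidean — not valid.
(E) Box p -> Box Box p is axiom 4; it is valid on a frame exactly when R is transitive. R is not transitive, so not valid.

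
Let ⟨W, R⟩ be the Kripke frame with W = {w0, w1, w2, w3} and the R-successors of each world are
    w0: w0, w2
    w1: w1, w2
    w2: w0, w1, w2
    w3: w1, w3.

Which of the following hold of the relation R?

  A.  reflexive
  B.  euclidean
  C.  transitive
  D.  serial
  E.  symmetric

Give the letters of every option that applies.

A, D

(A) reflexive: each world relates to itself.
(B) not euclidean: w2 R w0 and w2 R w1 but not w0 R w1.
(C) not transitive: w0 R w2 and w2 R w1 but not w0 R w1.
(D) serial: every world has an R-successor.
(E) not symmetric: w3 R w1 but not w1 R w3.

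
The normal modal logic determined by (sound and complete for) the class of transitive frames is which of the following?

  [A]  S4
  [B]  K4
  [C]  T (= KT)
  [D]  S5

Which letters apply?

(A) S4 is determined by the class of reflexive and transitive frames.
(B) K4 is determined by exactly this class.
(C) T (= KT) is determined by the class of reflexive frames.
(D) S5 is determined by the class of reflexive, symmetric, and transitive frames.

B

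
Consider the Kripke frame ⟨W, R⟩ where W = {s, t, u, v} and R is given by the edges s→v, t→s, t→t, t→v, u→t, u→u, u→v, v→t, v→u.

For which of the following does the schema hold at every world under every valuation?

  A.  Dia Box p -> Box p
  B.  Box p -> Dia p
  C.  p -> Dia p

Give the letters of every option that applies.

B

R is not reflexive: not s R s.
R is not euclidean: t R s and t R t but not s R t.
R is serial: every world has an R-successor.
(A) Dia Box p -> Box p is the dual of axiom 5; it is valid on a frame exactly when R is euclidean. R is not euclidean, so not valid.
(B) Box p -> Dia p is axiom D, which corresponds to seriality. R is serial — valid.
(C) p -> Dia p is the dual of axiom T, which corresponds to reflexivity. R is not reflexive — not valid.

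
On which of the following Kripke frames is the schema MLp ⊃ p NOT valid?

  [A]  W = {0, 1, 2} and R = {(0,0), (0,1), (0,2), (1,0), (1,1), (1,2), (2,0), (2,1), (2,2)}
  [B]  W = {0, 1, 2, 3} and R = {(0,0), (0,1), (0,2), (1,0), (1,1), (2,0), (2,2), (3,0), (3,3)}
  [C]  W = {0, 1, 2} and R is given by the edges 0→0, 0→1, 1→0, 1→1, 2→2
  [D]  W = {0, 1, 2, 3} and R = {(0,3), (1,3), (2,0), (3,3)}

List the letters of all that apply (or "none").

B, D

The schema MLp ⊃ p is the dual of axiom B; it is valid on a frame iff R is symmetric.
(A) R is symmetric (every R-edge is matched by its reverse), so the schema is valid here.
(B) R is not symmetric (3 R 0 but not 0 R 3), so the schema fails here.
(C) R is symmetric (every R-edge is matched by its reverse), so the schema is valid here.
(D) R is not symmetric (0 R 3 but not 3 R 0), so the schema fails here.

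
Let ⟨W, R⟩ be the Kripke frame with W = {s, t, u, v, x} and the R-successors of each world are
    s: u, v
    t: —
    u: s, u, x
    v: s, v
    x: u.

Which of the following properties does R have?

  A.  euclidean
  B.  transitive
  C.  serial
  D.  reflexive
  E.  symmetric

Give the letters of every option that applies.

(A) not euclidean: s R u and s R v but not u R v.
(B) not transitive: s R u and u R s but not s R s.
(C) not serial: t has no R-successor.
(D) not reflexive: not s R s.
(E) symmetric: every R-edge is matched by its reverse.

E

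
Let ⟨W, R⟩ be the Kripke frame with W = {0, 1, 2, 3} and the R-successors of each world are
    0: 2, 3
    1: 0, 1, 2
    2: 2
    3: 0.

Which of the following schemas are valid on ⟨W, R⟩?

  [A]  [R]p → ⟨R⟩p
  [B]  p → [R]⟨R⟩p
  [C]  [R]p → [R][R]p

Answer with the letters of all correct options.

A

R is not symmetric: 0 R 2 but not 2 R 0.
R is not transitive: 0 R 3 and 3 R 0 but not 0 R 0.
R is serial: every world has an R-successor.
(A) axiom D: valid iff R is serial. R is serial — valid.
(B) axiom B: valid iff R is symmetric. R is not symmetric — not valid.
(C) [R]p → [R][R]p (axiom 4) characterises the transitive frames. R is not transitive — not valid.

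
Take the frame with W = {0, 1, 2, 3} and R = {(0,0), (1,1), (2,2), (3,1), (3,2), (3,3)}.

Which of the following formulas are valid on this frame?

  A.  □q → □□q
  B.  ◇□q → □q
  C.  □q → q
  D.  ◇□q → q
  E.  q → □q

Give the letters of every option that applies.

R is reflexive: each world relates to itself.
R is not symmetric: 3 R 1 but not 1 R 3.
R is transitive: R is closed under composition.
R is not euclidean: 3 R 1 and 3 R 2 but not 1 R 2.
R is not a subset of the identity: 3 R 1 with 3 ≠ 1.
(A) □q → □□q is axiom 4, which corresponds to transitivity. R is transitive — valid.
(B) ◇□q → □q is the dual of axiom 5; it is valid on a frame exactly when R is euclidean. R is not euclidean, so not valid.
(C) □q → q (axiom T) characterises the reflexive frames. R is reflexive — valid.
(D) ◇□q → q is the dual of axiom B; it is valid on a frame exactly when R is symmetric. R is not symmetric, so not valid.
(E) q → □q is valid only on frames where every R-edge is a self-loop. Here R ⊄ identity — not valid.

A, C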